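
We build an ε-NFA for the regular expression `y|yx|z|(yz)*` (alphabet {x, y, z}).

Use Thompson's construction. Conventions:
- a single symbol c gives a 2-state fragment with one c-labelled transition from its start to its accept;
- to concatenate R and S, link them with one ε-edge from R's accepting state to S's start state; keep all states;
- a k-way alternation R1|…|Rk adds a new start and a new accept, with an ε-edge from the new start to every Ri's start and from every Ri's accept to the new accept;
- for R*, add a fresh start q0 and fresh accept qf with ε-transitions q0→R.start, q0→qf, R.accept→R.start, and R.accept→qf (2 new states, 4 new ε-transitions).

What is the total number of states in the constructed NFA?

16

Per subexpression:
Each of the 6 symbol leaves contributes a 2-state fragment.
  yx : 4 states
  yz : 4 states
  (yz)* : 6 states
  y|yx|z|(yz)* : 16 states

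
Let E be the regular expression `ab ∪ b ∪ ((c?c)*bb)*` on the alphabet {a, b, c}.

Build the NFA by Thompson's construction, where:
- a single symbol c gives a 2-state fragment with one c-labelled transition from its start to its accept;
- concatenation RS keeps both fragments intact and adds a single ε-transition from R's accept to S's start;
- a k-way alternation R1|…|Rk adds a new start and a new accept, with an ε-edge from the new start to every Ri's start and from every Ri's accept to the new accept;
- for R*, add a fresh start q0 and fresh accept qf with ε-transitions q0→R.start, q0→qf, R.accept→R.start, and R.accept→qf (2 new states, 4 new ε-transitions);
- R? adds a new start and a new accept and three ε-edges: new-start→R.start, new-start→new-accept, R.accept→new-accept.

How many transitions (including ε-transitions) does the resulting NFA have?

Per subexpression:
Each of the 7 symbol leaves contributes 1 transition (1 symbol, 0 ε).
  ab : 3 transitions (2 symbol, 1 ε)
  c? : 4 transitions (1 symbol, 3 ε)
  c?c : 6 transitions (2 symbol, 4 ε)
  (c?c)* : 10 transitions (2 symbol, 8 ε)
  (c?c)*bb : 14 transitions (4 symbol, 10 ε)
  ((c?c)*bb)* : 18 transitions (4 symbol, 14 ε)
  ab ∪ b ∪ ((c?c)*bb)* : 28 transitions (7 symbol, 21 ε)

28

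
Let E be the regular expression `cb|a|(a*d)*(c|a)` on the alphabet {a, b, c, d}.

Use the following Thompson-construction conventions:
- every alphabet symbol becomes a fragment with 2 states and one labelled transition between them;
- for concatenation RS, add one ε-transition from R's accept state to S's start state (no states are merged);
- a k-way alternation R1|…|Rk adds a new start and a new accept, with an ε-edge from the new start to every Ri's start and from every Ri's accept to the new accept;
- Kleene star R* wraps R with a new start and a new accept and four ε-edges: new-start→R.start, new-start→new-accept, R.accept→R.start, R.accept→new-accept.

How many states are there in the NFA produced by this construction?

Building bottom-up:
Each of the 7 symbol leaves contributes a 2-state fragment.
  cb — 4 states
  a* — 4 states
  a*d — 6 states
  (a*d)* — 8 states
  c|a — 6 states
  (a*d)*(c|a) — 14 states
  cb|a|(a*d)*(c|a) — 22 states

22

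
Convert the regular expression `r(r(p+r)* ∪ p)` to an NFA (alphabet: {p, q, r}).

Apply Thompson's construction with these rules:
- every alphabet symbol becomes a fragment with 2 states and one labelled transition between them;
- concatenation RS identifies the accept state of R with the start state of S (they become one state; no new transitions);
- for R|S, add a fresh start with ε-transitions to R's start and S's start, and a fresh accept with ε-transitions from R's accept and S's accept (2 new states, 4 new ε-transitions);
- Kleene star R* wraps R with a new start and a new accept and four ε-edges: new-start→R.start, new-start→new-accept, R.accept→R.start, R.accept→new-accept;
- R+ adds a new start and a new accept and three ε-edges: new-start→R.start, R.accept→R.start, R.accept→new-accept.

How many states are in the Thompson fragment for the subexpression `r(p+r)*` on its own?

Fragment for `r(p+r)*`:
Each of the 3 symbol leaves contributes a 2-state fragment.
  p+ : 4 states
  p+r : 5 states
  (p+r)* : 7 states
  r(p+r)* : 8 states

8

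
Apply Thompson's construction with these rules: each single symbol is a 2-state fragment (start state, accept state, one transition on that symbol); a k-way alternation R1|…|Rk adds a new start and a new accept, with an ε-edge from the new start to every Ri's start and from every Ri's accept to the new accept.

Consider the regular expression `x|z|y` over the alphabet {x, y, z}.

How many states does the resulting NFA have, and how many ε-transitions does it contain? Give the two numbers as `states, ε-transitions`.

8, 6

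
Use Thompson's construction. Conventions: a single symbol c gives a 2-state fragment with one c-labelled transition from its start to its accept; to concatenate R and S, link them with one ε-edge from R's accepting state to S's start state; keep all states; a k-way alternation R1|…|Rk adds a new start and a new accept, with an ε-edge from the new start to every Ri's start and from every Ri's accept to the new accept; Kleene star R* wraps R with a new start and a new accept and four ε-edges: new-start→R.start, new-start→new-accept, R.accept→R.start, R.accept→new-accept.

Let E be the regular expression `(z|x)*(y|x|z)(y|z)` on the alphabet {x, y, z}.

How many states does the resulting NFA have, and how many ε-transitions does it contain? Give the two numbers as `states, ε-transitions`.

By structural recursion:
Each of the 7 symbol leaves contributes 2 states and 0 ε-transitions.
  z|x — 6 states, 4 ε-transitions
  (z|x)* — 8 states, 8 ε-transitions
  y|x|z — 8 states, 6 ε-transitions
  y|z — 6 states, 4 ε-transitions
  (z|x)*(y|x|z)(y|z) — 22 states, 20 ε-transitions

22, 20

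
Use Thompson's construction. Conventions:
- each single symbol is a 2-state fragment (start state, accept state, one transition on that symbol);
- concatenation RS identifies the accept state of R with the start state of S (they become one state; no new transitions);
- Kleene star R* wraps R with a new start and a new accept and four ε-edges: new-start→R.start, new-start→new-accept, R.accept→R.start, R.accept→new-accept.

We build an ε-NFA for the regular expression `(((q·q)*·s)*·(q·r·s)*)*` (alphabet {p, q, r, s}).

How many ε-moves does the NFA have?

16

Recursing over subexpressions:
Each of the 6 symbol leaves contributes 0 ε-transitions.
  q·q = 0 ε-transitions
  (q·q)* = 4 ε-transitions
  (q·q)*·s = 4 ε-transitions
  ((q·q)*·s)* = 8 ε-transitions
  q·r·s = 0 ε-transitions
  (q·r·s)* = 4 ε-transitions
  ((q·q)*·s)*·(q·r·s)* = 12 ε-transitions
  (((q·q)*·s)*·(q·r·s)*)* = 16 ε-transitions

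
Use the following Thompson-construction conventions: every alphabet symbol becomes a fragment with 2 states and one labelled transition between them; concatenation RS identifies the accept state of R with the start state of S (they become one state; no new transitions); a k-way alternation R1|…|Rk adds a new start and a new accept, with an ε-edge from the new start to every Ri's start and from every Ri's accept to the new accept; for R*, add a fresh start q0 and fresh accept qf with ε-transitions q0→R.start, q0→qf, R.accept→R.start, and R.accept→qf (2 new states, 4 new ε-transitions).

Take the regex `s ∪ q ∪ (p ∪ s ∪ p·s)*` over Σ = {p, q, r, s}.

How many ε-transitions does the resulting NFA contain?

16

By structural recursion:
Each of the 6 symbol leaves contributes 0 ε-transitions.
  p·s = 0 ε-transitions
  p ∪ s ∪ p·s = 6 ε-transitions
  (p ∪ s ∪ p·s)* = 10 ε-transitions
  s ∪ q ∪ (p ∪ s ∪ p·s)* = 16 ε-transitions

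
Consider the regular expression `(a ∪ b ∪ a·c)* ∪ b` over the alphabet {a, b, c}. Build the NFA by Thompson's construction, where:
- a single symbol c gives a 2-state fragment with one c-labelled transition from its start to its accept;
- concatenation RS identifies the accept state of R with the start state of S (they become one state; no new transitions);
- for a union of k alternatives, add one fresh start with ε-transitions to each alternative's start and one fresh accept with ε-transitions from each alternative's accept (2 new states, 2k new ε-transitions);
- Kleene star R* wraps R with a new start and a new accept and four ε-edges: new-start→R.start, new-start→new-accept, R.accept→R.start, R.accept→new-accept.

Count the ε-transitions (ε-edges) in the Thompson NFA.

By structural recursion:
Each of the 5 symbol leaves contributes 0 ε-transitions.
  a·c = 0 ε-transitions
  a ∪ b ∪ a·c = 6 ε-transitions
  (a ∪ b ∪ a·c)* = 10 ε-transitions
  (a ∪ b ∪ a·c)* ∪ b = 14 ε-transitions

14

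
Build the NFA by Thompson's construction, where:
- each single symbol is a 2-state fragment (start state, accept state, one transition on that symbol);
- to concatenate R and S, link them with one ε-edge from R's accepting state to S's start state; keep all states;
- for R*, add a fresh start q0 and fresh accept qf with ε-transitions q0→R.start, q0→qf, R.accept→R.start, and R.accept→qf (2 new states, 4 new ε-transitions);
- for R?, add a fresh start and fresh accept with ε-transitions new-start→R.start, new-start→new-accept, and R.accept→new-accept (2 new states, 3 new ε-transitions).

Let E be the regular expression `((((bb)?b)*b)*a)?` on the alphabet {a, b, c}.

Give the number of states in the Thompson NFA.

18

Building bottom-up:
Each of the 5 symbol leaves contributes a 2-state fragment.
  bb = 4 states
  (bb)? = 6 states
  (bb)?b = 8 states
  ((bb)?b)* = 10 states
  ((bb)?b)*b = 12 states
  (((bb)?b)*b)* = 14 states
  (((bb)?b)*b)*a = 16 states
  ((((bb)?b)*b)*a)? = 18 states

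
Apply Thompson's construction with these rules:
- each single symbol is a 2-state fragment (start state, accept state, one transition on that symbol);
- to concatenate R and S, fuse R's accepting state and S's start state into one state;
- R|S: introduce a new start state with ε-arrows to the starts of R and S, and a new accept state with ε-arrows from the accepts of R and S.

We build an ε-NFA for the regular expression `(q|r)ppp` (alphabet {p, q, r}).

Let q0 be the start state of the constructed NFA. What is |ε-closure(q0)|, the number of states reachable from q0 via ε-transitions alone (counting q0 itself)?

Compute the ε-closure size of each fragment's start state recursively; a symbol fragment's start has no outgoing ε-edge, so its closure is just itself (size 1).
  q|r — new start ε-reaches every alternative's start; none of them accept ε, so the new accept is not reached: C = 1 + 1 + 1 = 3
  (q|r)ppp — C equals the left operand's closure size = 3 (its accept is not ε-reachable, so the closure stops there)

3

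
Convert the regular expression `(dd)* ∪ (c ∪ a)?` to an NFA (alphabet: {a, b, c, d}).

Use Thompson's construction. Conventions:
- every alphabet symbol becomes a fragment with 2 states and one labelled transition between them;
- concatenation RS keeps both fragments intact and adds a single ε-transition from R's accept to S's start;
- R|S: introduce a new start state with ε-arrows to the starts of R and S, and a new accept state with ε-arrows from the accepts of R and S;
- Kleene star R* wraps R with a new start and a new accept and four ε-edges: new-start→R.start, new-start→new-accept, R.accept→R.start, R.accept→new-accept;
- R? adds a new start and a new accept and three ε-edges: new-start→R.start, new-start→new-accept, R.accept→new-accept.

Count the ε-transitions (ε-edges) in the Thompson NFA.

16

Recursing over subexpressions:
Each of the 4 symbol leaves contributes 0 ε-transitions.
  dd : 1 ε-transition
  (dd)* : 5 ε-transitions
  c ∪ a : 4 ε-transitions
  (c ∪ a)? : 7 ε-transitions
  (dd)* ∪ (c ∪ a)? : 16 ε-transitions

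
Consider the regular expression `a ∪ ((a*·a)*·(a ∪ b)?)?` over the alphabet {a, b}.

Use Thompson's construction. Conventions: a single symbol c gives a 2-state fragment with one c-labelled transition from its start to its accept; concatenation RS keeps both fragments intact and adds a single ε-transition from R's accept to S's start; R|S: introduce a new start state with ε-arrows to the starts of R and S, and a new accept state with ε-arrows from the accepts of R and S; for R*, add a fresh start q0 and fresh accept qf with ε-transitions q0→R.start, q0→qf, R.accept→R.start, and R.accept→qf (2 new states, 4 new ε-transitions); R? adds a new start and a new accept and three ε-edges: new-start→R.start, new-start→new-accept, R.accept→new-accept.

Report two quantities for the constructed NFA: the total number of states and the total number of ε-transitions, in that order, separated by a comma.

Per subexpression:
Each of the 5 symbol leaves contributes 2 states and 0 ε-transitions.
  a* — 4 states, 4 ε-transitions
  a*·a — 6 states, 5 ε-transitions
  (a*·a)* — 8 states, 9 ε-transitions
  a ∪ b — 6 states, 4 ε-transitions
  (a ∪ b)? — 8 states, 7 ε-transitions
  (a*·a)*·(a ∪ b)? — 16 states, 17 ε-transitions
  ((a*·a)*·(a ∪ b)?)? — 18 states, 20 ε-transitions
  a ∪ ((a*·a)*·(a ∪ b)?)? — 22 states, 24 ε-transitions

22, 24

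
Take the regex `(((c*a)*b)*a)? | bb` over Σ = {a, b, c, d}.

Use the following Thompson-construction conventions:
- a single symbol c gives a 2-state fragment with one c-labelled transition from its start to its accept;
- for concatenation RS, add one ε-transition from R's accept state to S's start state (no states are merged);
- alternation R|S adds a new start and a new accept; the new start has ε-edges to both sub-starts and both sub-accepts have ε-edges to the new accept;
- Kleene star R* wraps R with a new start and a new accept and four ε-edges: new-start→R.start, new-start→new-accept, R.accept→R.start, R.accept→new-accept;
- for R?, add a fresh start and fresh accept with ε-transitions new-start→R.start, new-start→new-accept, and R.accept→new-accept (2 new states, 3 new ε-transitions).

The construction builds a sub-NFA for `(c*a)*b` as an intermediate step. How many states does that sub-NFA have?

Fragment for `(c*a)*b`:
Each of the 3 symbol leaves contributes a 2-state fragment.
  c* → 4 states
  c*a → 6 states
  (c*a)* → 8 states
  (c*a)*b → 10 states

10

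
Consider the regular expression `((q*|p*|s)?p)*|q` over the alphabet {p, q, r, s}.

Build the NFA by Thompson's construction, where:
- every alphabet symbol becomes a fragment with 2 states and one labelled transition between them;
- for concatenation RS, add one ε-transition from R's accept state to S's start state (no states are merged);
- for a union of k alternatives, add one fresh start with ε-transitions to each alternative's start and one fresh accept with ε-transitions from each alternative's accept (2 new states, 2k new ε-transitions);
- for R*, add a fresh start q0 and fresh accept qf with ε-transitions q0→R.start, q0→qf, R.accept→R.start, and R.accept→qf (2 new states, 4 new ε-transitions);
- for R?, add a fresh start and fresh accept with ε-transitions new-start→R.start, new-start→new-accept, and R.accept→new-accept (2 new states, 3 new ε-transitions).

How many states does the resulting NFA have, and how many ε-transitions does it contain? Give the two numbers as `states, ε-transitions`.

22, 26

Bottom-up over the parse tree:
Each of the 5 symbol leaves contributes 2 states and 0 ε-transitions.
  q* = 4 states, 4 ε-transitions
  p* = 4 states, 4 ε-transitions
  q*|p*|s = 12 states, 14 ε-transitions
  (q*|p*|s)? = 14 states, 17 ε-transitions
  (q*|p*|s)?p = 16 states, 18 ε-transitions
  ((q*|p*|s)?p)* = 18 states, 22 ε-transitions
  ((q*|p*|s)?p)*|q = 22 states, 26 ε-transitions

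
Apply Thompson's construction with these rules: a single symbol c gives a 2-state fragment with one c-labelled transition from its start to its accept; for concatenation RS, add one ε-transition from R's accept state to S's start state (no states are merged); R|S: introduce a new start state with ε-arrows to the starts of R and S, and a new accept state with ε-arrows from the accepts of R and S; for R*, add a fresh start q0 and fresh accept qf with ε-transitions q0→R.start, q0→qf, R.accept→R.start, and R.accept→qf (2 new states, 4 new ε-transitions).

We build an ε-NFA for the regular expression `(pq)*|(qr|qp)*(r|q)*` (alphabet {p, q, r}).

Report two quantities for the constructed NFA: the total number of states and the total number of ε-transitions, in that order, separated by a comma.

By structural recursion:
Each of the 8 symbol leaves contributes 2 states and 0 ε-transitions.
  pq = 4 states, 1 ε-transition
  (pq)* = 6 states, 5 ε-transitions
  qr = 4 states, 1 ε-transition
  qp = 4 states, 1 ε-transition
  qr|qp = 10 states, 6 ε-transitions
  (qr|qp)* = 12 states, 10 ε-transitions
  r|q = 6 states, 4 ε-transitions
  (r|q)* = 8 states, 8 ε-transitions
  (qr|qp)*(r|q)* = 20 states, 19 ε-transitions
  (pq)*|(qr|qp)*(r|q)* = 28 states, 28 ε-transitions

28, 28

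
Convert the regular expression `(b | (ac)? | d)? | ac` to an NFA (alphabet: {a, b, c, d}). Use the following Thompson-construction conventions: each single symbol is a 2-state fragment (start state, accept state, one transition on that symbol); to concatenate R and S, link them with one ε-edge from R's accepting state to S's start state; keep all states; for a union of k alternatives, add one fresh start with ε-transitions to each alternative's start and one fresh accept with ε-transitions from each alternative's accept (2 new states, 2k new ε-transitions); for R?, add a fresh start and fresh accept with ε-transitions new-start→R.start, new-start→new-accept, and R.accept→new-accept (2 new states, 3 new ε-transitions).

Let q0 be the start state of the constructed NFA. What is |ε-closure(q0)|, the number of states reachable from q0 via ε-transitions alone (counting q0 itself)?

12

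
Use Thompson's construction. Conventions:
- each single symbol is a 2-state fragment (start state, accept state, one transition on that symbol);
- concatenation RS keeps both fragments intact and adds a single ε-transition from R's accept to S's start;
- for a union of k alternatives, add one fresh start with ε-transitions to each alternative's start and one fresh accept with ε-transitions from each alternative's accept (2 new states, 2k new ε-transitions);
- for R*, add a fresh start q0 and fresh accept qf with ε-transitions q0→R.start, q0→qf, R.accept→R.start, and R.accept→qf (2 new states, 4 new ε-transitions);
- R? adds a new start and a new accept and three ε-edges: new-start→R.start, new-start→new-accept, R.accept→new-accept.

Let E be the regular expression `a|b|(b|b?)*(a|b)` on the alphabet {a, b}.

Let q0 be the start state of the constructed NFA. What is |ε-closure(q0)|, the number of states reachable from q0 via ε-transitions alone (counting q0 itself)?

Let C(F) = |ε-closure(F.start)| within fragment F, and note whether F accepts ε. Symbol fragments have C = 1 and do not accept ε. Then:
  b? — |ε-closure| = 1 (new start) + 1 (body) + 1 (new accept, via ε) = 3
  b|b? — |ε-closure| = 1 (new start) + (1 + 3) + 1 (new accept, since some branch ε-reaches its own accept) = 6
  (b|b?)* — the star's fresh start ε-reaches both the body's start and the fresh accept: |ε-closure| = 2 + 6 = 8
  a|b — |ε-closure| = 1 + 1 + 1 = 3 (the new accept is not ε-reachable since no branch accepts ε)
  (b|b?)*(a|b) — the left operand accepts ε, so the closure extends into the next operand (via the concat ε-link); |ε-closure| = 8 + 3 = 11
  a|b|(b|b?)*(a|b) — new start ε-reaches every alternative's start; none of them accept ε, so the new accept is not reached: |ε-closure| = 1 + 1 + 1 + 11 = 14

14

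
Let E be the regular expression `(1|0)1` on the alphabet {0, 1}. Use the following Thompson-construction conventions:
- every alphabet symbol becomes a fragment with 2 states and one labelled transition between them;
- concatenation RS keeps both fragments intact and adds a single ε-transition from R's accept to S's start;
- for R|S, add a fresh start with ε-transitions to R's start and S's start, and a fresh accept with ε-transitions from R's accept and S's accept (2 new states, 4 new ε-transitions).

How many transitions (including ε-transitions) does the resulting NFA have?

By structural recursion:
Each of the 3 symbol leaves contributes 1 transition (1 symbol, 0 ε).
  1|0 → 6 transitions (2 symbol, 4 ε)
  (1|0)1 → 8 transitions (3 symbol, 5 ε)

8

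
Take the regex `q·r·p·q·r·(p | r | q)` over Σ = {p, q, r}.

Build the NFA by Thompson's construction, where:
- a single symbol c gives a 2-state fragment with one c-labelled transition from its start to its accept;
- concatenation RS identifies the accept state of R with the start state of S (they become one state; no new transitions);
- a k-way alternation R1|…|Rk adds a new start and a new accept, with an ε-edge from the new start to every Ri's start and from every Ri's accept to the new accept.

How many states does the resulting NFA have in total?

By structural recursion:
Each of the 8 symbol leaves contributes a 2-state fragment.
  p | r | q → 8 states
  q·r·p·q·r·(p | r | q) → 13 states

13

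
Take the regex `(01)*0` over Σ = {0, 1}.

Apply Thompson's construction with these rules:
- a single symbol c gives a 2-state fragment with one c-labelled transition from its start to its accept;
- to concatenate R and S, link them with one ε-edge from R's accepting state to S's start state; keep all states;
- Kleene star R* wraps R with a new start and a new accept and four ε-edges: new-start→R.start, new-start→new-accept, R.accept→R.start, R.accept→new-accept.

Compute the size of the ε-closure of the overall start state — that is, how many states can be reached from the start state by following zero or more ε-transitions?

Work bottom-up. For each fragment F, track |ε-closure(F.start)| and whether F's accept lies in that closure (i.e. whether F accepts ε). A single-symbol fragment has closure size 1 and does not accept ε.
  01 — |ε-closure| equals the left operand's closure size = 1 (its accept is not ε-reachable, so the closure stops there)
  (01)* — the star's fresh start ε-reaches both the body's start and the fresh accept: |ε-closure| = 2 + 1 = 3
  (01)*0 — the left operand accepts ε, so the closure extends into the next operand (via the concat ε-link); |ε-closure| = 3 + 1 = 4

4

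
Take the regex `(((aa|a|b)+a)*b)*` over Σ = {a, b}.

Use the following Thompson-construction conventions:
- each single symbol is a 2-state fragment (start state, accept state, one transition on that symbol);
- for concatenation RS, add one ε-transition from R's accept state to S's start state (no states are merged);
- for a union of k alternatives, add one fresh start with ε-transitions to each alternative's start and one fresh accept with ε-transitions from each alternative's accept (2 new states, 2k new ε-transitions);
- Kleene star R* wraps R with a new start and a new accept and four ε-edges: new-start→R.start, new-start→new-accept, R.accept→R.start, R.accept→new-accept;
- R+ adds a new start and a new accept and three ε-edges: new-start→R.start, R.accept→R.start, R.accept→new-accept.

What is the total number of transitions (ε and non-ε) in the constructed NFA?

26

Bottom-up over the parse tree:
Each of the 6 symbol leaves contributes 1 transition (1 symbol, 0 ε).
  aa — 3 transitions (2 symbol, 1 ε)
  aa|a|b — 11 transitions (4 symbol, 7 ε)
  (aa|a|b)+ — 14 transitions (4 symbol, 10 ε)
  (aa|a|b)+a — 16 transitions (5 symbol, 11 ε)
  ((aa|a|b)+a)* — 20 transitions (5 symbol, 15 ε)
  ((aa|a|b)+a)*b — 22 transitions (6 symbol, 16 ε)
  (((aa|a|b)+a)*b)* — 26 transitions (6 symbol, 20 ε)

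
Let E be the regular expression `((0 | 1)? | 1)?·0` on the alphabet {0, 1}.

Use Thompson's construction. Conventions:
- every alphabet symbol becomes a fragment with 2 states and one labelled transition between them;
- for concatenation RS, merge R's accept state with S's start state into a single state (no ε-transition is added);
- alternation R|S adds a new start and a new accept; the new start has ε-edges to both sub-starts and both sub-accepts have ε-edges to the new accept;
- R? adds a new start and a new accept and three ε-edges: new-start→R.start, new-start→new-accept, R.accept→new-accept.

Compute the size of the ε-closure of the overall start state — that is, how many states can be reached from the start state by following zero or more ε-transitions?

Let C(F) = |ε-closure(F.start)| within fragment F, and note whether F accepts ε. Symbol fragments have C = 1 and do not accept ε. Then:
  0 | 1 → |closure| = 1 + 1 + 1 = 3 (the new accept is not ε-reachable since no branch accepts ε)
  (0 | 1)? → new start has ε-edges to the inner start and to the new accept, so |closure| = 2 + 3 = 5
  (0 | 1)? | 1 → new start ε-reaches every alternative's start; at least one alternative accepts ε, so the union's new accept is reached too: |closure| = 1 + 5 + 1 + 1 = 8
  ((0 | 1)? | 1)? → |closure| = 1 (new start) + 8 (body) + 1 (new accept, via ε) = 10
  ((0 | 1)? | 1)?·0 → the left operand accepts ε, so the closure extends into the next operand (the shared merged state is already counted); |closure| = 10 + (1−1) = 10

10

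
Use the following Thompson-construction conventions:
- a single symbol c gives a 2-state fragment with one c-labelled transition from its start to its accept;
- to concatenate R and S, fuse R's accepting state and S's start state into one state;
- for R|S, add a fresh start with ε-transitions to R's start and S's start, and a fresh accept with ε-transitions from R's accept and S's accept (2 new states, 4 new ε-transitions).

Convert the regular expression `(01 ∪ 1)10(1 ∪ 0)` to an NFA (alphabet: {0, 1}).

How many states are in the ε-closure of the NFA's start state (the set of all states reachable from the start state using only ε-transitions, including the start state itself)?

3

Let C(F) = |ε-closure(F.start)| within fragment F, and note whether F accepts ε. Symbol fragments have C = 1 and do not accept ε. Then:
  01 : C equals the left operand's closure size = 1 (its accept is not ε-reachable, so the closure stops there)
  01 ∪ 1 : C = 1 + 1 + 1 = 3 (the new accept is not ε-reachable since no branch accepts ε)
  1 ∪ 0 : C = 1 + 1 + 1 = 3 (the new accept is not ε-reachable since no branch accepts ε)
  (01 ∪ 1)10(1 ∪ 0) : C equals the left operand's closure size = 3 (its accept is not ε-reachable, so the closure stops there)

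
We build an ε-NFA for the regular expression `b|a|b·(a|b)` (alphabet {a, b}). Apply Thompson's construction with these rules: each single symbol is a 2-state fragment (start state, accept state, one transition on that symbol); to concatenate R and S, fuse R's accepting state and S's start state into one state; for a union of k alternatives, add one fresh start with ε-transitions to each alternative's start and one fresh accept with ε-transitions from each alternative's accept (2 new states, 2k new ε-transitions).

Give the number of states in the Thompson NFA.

13

Per subexpression:
Each of the 5 symbol leaves contributes a 2-state fragment.
  a|b = 6 states
  b·(a|b) = 7 states
  b|a|b·(a|b) = 13 states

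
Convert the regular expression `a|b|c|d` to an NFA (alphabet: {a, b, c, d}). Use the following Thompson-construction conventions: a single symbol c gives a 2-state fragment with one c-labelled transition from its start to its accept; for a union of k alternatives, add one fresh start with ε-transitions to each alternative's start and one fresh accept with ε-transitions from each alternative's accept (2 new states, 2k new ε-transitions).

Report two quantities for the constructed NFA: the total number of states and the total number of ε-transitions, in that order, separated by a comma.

Recursing over subexpressions:
Each of the 4 symbol leaves contributes 2 states and 0 ε-transitions.
  a|b|c|d → 10 states, 8 ε-transitions

10, 8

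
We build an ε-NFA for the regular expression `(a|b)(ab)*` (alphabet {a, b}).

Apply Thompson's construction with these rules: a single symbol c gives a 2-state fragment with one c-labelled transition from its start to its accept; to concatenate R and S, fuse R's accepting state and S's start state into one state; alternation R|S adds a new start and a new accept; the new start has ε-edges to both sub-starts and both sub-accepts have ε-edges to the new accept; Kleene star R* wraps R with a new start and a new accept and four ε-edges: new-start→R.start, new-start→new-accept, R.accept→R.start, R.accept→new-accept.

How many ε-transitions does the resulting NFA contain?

Building bottom-up:
Each of the 4 symbol leaves contributes 0 ε-transitions.
  a|b — 4 ε-transitions
  ab — 0 ε-transitions
  (ab)* — 4 ε-transitions
  (a|b)(ab)* — 8 ε-transitions

8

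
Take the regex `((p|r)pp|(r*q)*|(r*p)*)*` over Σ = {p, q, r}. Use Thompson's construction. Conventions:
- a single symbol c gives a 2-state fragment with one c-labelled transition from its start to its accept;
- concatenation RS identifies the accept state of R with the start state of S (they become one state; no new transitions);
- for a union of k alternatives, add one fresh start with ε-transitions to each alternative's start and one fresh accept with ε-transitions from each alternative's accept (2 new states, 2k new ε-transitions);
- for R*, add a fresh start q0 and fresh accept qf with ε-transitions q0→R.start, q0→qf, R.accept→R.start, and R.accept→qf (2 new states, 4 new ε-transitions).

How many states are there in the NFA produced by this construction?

26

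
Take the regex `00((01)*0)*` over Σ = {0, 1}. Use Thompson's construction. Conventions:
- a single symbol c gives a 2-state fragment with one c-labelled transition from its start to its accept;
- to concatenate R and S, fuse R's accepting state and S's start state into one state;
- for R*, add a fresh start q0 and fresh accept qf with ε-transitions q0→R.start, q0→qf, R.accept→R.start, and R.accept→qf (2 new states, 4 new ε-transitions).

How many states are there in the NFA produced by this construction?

By structural recursion:
Each of the 5 symbol leaves contributes a 2-state fragment.
  01 : 3 states
  (01)* : 5 states
  (01)*0 : 6 states
  ((01)*0)* : 8 states
  00((01)*0)* : 10 states

10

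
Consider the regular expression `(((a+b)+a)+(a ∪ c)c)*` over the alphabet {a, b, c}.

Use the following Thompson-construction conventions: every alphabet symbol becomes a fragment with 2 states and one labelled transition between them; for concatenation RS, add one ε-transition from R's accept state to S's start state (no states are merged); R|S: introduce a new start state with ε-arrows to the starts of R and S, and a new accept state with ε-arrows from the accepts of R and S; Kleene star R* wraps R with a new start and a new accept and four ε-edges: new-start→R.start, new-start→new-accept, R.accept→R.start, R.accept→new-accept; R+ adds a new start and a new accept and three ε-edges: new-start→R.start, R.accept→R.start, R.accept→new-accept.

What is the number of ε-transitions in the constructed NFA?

Per subexpression:
Each of the 6 symbol leaves contributes 0 ε-transitions.
  a+ = 3 ε-transitions
  a+b = 4 ε-transitions
  (a+b)+ = 7 ε-transitions
  (a+b)+a = 8 ε-transitions
  ((a+b)+a)+ = 11 ε-transitions
  a ∪ c = 4 ε-transitions
  ((a+b)+a)+(a ∪ c)c = 17 ε-transitions
  (((a+b)+a)+(a ∪ c)c)* = 21 ε-transitions

21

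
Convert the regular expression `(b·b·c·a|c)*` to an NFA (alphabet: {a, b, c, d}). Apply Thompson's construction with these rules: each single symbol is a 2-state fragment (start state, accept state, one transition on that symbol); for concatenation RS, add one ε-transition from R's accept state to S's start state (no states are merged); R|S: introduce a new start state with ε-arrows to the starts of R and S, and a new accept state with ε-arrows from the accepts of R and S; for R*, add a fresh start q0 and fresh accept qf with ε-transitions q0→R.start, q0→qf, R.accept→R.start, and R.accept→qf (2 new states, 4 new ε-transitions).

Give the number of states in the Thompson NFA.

14

Recursing over subexpressions:
Each of the 5 symbol leaves contributes a 2-state fragment.
  b·b·c·a = 8 states
  b·b·c·a|c = 12 states
  (b·b·c·a|c)* = 14 states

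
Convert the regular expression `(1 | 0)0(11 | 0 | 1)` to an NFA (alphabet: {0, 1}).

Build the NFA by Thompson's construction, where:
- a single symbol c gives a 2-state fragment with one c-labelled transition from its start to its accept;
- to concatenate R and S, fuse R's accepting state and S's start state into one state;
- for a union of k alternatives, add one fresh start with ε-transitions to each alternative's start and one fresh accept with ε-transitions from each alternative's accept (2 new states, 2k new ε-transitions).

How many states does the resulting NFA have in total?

Recursing over subexpressions:
Each of the 7 symbol leaves contributes a 2-state fragment.
  1 | 0 → 6 states
  11 → 3 states
  11 | 0 | 1 → 9 states
  (1 | 0)0(11 | 0 | 1) → 15 states

15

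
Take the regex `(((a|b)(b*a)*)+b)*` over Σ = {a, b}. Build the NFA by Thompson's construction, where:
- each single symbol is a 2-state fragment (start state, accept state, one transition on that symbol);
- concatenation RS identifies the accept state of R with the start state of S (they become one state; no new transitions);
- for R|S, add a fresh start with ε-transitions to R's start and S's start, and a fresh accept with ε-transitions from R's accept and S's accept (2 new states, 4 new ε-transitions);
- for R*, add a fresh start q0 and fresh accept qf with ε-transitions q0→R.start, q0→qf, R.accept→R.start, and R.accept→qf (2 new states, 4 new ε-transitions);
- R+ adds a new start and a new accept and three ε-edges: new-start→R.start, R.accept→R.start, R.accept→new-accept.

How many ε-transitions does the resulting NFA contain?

By structural recursion:
Each of the 5 symbol leaves contributes 0 ε-transitions.
  a|b → 4 ε-transitions
  b* → 4 ε-transitions
  b*a → 4 ε-transitions
  (b*a)* → 8 ε-transitions
  (a|b)(b*a)* → 12 ε-transitions
  ((a|b)(b*a)*)+ → 15 ε-transitions
  ((a|b)(b*a)*)+b → 15 ε-transitions
  (((a|b)(b*a)*)+b)* → 19 ε-transitions

19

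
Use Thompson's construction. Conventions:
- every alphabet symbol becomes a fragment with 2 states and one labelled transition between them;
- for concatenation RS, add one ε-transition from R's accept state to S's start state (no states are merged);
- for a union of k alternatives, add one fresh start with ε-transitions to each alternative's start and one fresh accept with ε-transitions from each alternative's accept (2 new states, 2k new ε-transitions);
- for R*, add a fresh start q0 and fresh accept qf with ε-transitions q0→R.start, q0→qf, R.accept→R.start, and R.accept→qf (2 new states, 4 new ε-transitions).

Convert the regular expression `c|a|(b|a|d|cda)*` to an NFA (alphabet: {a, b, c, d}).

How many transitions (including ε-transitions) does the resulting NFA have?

Per subexpression:
Each of the 8 symbol leaves contributes 1 transition (1 symbol, 0 ε).
  cda = 5 transitions (3 symbol, 2 ε)
  b|a|d|cda = 16 transitions (6 symbol, 10 ε)
  (b|a|d|cda)* = 20 transitions (6 symbol, 14 ε)
  c|a|(b|a|d|cda)* = 28 transitions (8 symbol, 20 ε)

28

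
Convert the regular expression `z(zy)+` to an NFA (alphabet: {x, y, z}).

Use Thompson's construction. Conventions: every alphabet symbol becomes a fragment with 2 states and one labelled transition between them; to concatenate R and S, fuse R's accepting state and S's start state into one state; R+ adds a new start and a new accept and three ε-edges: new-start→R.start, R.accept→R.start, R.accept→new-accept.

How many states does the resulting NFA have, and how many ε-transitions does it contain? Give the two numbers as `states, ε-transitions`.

6, 3

By structural recursion:
Each of the 3 symbol leaves contributes 2 states and 0 ε-transitions.
  zy = 3 states, 0 ε-transitions
  (zy)+ = 5 states, 3 ε-transitions
  z(zy)+ = 6 states, 3 ε-transitions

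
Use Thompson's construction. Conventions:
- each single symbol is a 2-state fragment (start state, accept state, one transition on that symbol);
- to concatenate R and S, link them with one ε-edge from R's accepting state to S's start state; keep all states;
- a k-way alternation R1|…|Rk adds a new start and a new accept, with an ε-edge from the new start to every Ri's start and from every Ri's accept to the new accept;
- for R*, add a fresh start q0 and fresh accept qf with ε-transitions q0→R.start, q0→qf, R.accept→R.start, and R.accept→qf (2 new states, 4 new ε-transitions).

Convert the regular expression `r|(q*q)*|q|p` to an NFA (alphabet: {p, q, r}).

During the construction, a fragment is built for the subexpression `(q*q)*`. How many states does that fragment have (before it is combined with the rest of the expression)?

8

Fragment for `(q*q)*`:
Each of the 2 symbol leaves contributes a 2-state fragment.
  q* → 4 states
  q*q → 6 states
  (q*q)* → 8 states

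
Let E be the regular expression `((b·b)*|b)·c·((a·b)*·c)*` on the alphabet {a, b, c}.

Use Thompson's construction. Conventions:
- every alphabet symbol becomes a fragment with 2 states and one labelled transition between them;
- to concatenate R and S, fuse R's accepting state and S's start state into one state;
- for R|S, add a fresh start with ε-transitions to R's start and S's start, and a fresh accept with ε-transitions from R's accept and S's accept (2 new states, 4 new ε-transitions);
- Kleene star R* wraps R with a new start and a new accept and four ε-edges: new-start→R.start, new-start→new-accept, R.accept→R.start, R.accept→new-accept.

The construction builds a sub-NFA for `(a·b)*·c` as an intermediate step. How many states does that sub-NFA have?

Fragment for `(a·b)*·c`:
Each of the 3 symbol leaves contributes a 2-state fragment.
  a·b → 3 states
  (a·b)* → 5 states
  (a·b)*·c → 6 states

6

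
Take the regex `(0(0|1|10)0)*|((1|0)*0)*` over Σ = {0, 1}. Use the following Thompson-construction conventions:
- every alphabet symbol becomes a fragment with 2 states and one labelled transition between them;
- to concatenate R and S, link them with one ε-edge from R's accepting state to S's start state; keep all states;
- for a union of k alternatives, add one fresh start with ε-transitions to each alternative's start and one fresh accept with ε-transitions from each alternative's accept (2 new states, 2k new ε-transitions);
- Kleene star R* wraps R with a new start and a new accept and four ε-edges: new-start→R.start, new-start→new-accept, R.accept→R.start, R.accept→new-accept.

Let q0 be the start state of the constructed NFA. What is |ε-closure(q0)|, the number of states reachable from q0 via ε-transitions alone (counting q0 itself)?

Compute the ε-closure size of each fragment's start state recursively; a symbol fragment's start has no outgoing ε-edge, so its closure is just itself (size 1).
  10 → C equals the left operand's closure size = 1 (its accept is not ε-reachable, so the closure stops there)
  0|1|10 → C = 1 + 1 + 1 + 1 = 4 (the new accept is not ε-reachable since no branch accepts ε)
  0(0|1|10)0 → C equals the left operand's closure size = 1 (its accept is not ε-reachable, so the closure stops there)
  (0(0|1|10)0)* → the star's fresh start ε-reaches both the body's start and the fresh accept: C = 2 + 1 = 3
  1|0 → C = 1 + 1 + 1 = 3 (the new accept is not ε-reachable since no branch accepts ε)
  (1|0)* → C = 1 (new start) + 3 (body) + 1 (new accept) = 5
  (1|0)*0 → C = 5 + 1 = 6 (closure spills across the concat boundary because the left factor accepts ε)
  ((1|0)*0)* → C = 1 (new start) + 6 (body) + 1 (new accept) = 8
  (0(0|1|10)0)*|((1|0)*0)* → C = 1 (new start) + (3 + 8) + 1 (new accept, since some branch ε-reaches its own accept) = 13

13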